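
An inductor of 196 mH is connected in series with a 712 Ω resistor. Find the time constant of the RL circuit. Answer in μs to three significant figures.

τ = L/R = (0.196 H)/(712 Ω) = 2.753×10^-4 s.

τ ≈ 275 μs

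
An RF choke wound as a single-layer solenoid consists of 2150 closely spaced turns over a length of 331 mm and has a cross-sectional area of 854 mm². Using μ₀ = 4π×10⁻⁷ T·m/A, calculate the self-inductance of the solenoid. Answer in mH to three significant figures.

L ≈ 15.0 mH

A = 854 mm² = 8.540×10^-4 m².
For a long solenoid, L = μ₀N²A/ℓ.
L = (4π×10⁻⁷)(2150)²(8.540×10^-4)/(0.331 m) = 1.499×10^-2 H.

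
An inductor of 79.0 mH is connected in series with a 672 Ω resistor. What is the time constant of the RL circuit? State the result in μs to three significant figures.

τ = L/R = (7.900×10^-2 H)/(672 Ω) = 1.176×10^-4 s.

τ ≈ 118 μs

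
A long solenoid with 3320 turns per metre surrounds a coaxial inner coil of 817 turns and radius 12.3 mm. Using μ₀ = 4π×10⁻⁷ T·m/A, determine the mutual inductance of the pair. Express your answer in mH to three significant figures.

The outer solenoid produces a uniform field B₁ = μ₀n₁I₁ across the inner coil,
so the flux linkage is N₂Φ = N₂B₁A₂ = μ₀n₁N₂A₂·I₁, giving M = μ₀n₁N₂A₂.
A₂ = πr² = π(1.230×10^-2 m)² = 4.753×10^-4 m².
M = (4π×10⁻⁷)(3320)(817)(4.753×10^-4) = 1.620×10^-3 H.

M ≈ 1.62 mH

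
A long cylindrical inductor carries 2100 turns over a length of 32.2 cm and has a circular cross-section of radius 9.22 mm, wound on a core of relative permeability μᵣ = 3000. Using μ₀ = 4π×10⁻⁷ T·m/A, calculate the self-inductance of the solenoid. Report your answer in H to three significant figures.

A = πr² = π(9.220×10^-3 m)² = 2.671×10^-4 m².
For a long solenoid, L = μ₀μᵣN²A/ℓ.
L = (4π×10⁻⁷)(3000)(2100)²(2.671×10^-4)/(0.322 m) = 13.79 H.

L ≈ 13.8 H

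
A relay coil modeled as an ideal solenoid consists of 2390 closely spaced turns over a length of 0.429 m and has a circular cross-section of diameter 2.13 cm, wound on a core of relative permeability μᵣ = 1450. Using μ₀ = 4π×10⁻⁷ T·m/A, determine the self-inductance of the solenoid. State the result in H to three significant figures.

L ≈ 8.65 H

A = π(d/2)² = π(1.065×10^-2 m)² = 3.563×10^-4 m².
For a long solenoid, L = μ₀μᵣN²A/ℓ.
L = (4π×10⁻⁷)(1450)(2390)²(3.563×10^-4)/(0.429 m) = 8.645 H.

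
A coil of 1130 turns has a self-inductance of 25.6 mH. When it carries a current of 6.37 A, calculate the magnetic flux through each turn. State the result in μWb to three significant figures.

Φ_B ≈ 144 μWb

From L = NΦ_B/I, the flux per turn is Φ_B = LI/N.
Φ_B = (2.560×10^-2 H)(6.37 A)/1130 = 1.443×10^-4 Wb.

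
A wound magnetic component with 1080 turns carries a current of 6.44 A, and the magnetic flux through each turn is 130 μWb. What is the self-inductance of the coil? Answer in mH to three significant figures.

L ≈ 21.8 mH

Self-inductance is defined by L = NΦ_B/I (flux linkage over current).
L = (1080)(1.300×10^-4 Wb)/(6.44 A) = 2.180×10^-2 H.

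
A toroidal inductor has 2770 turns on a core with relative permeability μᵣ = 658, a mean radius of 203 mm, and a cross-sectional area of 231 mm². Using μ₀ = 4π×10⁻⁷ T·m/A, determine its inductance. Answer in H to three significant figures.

For a thin toroid, L = μ₀μᵣN²A/(2πR).
L = (4π×10⁻⁷)(658)(2770)²(2.310×10^-4) / (2π×0.203 m) = 1.149 H.

L ≈ 1.15 H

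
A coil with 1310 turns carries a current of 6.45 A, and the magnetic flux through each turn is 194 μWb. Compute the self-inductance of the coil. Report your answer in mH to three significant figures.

Self-inductance is defined by L = NΦ_B/I (flux linkage over current).
L = (1310)(1.940×10^-4 Wb)/(6.45 A) = 3.940×10^-2 H.

L ≈ 39.4 mH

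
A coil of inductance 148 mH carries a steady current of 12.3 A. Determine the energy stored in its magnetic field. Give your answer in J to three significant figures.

Stored magnetic energy: U = ½LI².
U = ½(0.148 H)(12.3 A)² = 11.2 J.

U ≈ 11.2 J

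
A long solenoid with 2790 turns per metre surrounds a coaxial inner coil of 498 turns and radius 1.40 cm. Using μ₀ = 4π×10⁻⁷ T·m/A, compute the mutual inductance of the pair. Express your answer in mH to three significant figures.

M ≈ 1.08 mH

The outer solenoid produces a uniform field B₁ = μ₀n₁I₁ across the inner coil,
so the flux linkage is N₂Φ = N₂B₁A₂ = μ₀n₁N₂A₂·I₁, giving M = μ₀n₁N₂A₂.
A₂ = πr² = π(1.400×10^-2 m)² = 6.158×10^-4 m².
M = (4π×10⁻⁷)(2790)(498)(6.158×10^-4) = 1.075×10^-3 H.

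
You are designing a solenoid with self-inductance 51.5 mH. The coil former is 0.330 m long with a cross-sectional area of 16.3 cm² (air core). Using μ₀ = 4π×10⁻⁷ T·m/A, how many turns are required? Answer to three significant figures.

A = 16.3 cm² = 1.630×10^-3 m².
From L = μ₀N²A/ℓ, N = √(Lℓ / (μ₀A)).
N = √[(5.150×10^-2)(0.33) / ((4π×10⁻⁷)×1.630×10^-3)] = √(8.297×10^6) ≈ 2880.5.

N ≈ 2880 turns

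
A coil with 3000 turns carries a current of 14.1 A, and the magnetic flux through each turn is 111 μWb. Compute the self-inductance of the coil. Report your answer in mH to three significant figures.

L ≈ 23.6 mH

Self-inductance is defined by L = NΦ_B/I (flux linkage over current).
L = (3000)(1.110×10^-4 Wb)/(14.1 A) = 2.362×10^-2 H.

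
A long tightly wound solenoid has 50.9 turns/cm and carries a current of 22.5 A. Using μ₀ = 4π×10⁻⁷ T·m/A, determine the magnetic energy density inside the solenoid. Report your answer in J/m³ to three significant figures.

u ≈ 8240 J/m³

B = μ₀nI = (4π×10⁻⁷)(5.090×10^3)(22.5) = 0.1439 T.
u = B²/(2μ₀) = (0.1439)²/(2×4π×10⁻⁷) = 8.241×10^3 J/m³.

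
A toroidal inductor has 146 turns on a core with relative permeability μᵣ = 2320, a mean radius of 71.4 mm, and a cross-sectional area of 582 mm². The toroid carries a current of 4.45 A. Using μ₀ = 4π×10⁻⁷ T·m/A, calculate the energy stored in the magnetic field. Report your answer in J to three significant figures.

U ≈ 0.798 J

L = μ₀μᵣN²A/(2πR) = (4π×10⁻⁷)(2320)(146)²(5.820×10^-4)/(2π×7.140×10^-2) = 8.062×10^-2 H.
U = ½LI² = ½(8.062×10^-2)(4.45)² = 0.7982 J.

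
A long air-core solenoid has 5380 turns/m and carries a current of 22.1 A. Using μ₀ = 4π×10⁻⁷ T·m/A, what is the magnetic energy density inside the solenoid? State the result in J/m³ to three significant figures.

u ≈ 8880 J/m³

B = μ₀nI = (4π×10⁻⁷)(5.380×10^3)(22.1) = 0.1494 T.
u = B²/(2μ₀) = (0.1494)²/(2×4π×10⁻⁷) = 8.882×10^3 J/m³.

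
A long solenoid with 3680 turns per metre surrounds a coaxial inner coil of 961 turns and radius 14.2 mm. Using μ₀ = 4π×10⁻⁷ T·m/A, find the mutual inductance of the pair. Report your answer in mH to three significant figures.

The outer solenoid produces a uniform field B₁ = μ₀n₁I₁ across the inner coil,
so the flux linkage is N₂Φ = N₂B₁A₂ = μ₀n₁N₂A₂·I₁, giving M = μ₀n₁N₂A₂.
A₂ = πr² = π(1.420×10^-2 m)² = 6.3347×10^-4 m².
M = (4π×10⁻⁷)(3680)(961)(6.3347×10^-4) = 2.815×10^-3 H.

M ≈ 2.82 mH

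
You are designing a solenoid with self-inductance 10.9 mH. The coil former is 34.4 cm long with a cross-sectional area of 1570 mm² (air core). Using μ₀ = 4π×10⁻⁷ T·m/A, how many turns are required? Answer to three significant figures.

A = 1570 mm² = 1.570×10^-3 m².
From L = μ₀N²A/ℓ, N = √(Lℓ / (μ₀A)).
N = √[(1.090×10^-2)(0.344) / ((4π×10⁻⁷)×1.570×10^-3)] = √(1.901×10^6) ≈ 1378.6.

N ≈ 1380 turns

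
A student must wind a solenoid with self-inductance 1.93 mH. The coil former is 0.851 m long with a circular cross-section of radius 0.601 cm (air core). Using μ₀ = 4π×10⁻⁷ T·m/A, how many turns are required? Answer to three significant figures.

A = πr² = π(6.010×10^-3 m)² = 1.1347×10^-4 m².
From L = μ₀N²A/ℓ, N = √(Lℓ / (μ₀A)).
N = √[(1.930×10^-3)(0.851) / ((4π×10⁻⁷)×1.1347×10^-4)] = √(1.152×10^7) ≈ 3393.8.

N ≈ 3390 turns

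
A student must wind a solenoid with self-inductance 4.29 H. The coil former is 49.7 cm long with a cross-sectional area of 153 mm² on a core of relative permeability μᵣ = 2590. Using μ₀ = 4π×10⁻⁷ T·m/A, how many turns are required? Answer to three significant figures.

A = 153 mm² = 1.530×10^-4 m².
From L = μ₀μᵣN²A/ℓ, N = √(Lℓ / (μ₀μᵣA)).
N = √[(4.29)(0.497) / ((4π×10⁻⁷)(2590)×1.530×10^-4)] = √(4.282×10^6) ≈ 2069.2.

N ≈ 2070 turns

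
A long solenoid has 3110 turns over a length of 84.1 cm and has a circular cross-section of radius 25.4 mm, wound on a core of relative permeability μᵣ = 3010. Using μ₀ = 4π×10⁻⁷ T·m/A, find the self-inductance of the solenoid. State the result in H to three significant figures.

L ≈ 88.2 H

A = πr² = π(2.540×10^-2 m)² = 2.027×10^-3 m².
For a long solenoid, L = μ₀μᵣN²A/ℓ.
L = (4π×10⁻⁷)(3010)(3110)²(2.027×10^-3)/(0.841 m) = 88.17 H.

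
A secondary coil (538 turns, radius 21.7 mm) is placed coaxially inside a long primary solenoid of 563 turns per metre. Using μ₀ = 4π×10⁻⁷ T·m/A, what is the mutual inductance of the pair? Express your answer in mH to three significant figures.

The outer solenoid produces a uniform field B₁ = μ₀n₁I₁ across the inner coil,
so the flux linkage is N₂Φ = N₂B₁A₂ = μ₀n₁N₂A₂·I₁, giving M = μ₀n₁N₂A₂.
A₂ = πr² = π(2.170×10^-2 m)² = 1.479×10^-3 m².
M = (4π×10⁻⁷)(563)(538)(1.479×10^-3) = 5.631×10^-4 H.

M ≈ 0.563 mH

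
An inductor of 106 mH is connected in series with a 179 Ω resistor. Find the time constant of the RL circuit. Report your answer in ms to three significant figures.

τ ≈ 0.592 ms

τ = L/R = (0.106 H)/(179 Ω) = 5.922×10^-4 s.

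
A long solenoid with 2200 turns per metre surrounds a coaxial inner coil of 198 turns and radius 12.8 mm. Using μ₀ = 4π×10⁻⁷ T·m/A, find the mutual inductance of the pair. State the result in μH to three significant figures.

M ≈ 282 μH

The outer solenoid produces a uniform field B₁ = μ₀n₁I₁ across the inner coil,
so the flux linkage is N₂Φ = N₂B₁A₂ = μ₀n₁N₂A₂·I₁, giving M = μ₀n₁N₂A₂.
A₂ = πr² = π(1.280×10^-2 m)² = 5.147×10^-4 m².
M = (4π×10⁻⁷)(2200)(198)(5.147×10^-4) = 2.818×10^-4 H.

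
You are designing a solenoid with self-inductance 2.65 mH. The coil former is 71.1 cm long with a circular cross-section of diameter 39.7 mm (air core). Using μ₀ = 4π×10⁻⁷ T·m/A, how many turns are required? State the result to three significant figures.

A = π(d/2)² = π(1.985×10^-2 m)² = 1.238×10^-3 m².
From L = μ₀N²A/ℓ, N = √(Lℓ / (μ₀A)).
N = √[(2.650×10^-3)(0.711) / ((4π×10⁻⁷)×1.238×10^-3)] = √(1.211×10^6) ≈ 1100.6.

N ≈ 1100 turns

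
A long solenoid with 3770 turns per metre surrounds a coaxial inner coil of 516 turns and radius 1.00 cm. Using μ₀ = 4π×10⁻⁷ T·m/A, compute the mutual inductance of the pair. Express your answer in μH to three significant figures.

The outer solenoid produces a uniform field B₁ = μ₀n₁I₁ across the inner coil,
so the flux linkage is N₂Φ = N₂B₁A₂ = μ₀n₁N₂A₂·I₁, giving M = μ₀n₁N₂A₂.
A₂ = πr² = π(1.000×10^-2 m)² = 3.142×10^-4 m².
M = (4π×10⁻⁷)(3770)(516)(3.142×10^-4) = 7.680×10^-4 H.

M ≈ 768 μH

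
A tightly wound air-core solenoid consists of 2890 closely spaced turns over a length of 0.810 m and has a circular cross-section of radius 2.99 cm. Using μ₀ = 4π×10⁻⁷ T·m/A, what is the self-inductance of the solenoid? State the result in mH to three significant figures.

L ≈ 36.4 mH

A = πr² = π(2.990×10^-2 m)² = 2.809×10^-3 m².
For a long solenoid, L = μ₀N²A/ℓ.
L = (4π×10⁻⁷)(2890)²(2.809×10^-3)/(0.81 m) = 3.639×10^-2 H.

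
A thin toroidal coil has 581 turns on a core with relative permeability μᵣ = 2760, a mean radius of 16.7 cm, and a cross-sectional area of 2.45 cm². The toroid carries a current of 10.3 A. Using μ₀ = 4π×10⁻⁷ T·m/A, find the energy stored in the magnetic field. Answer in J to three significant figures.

U ≈ 14.5 J

L = μ₀μᵣN²A/(2πR) = (4π×10⁻⁷)(2760)(581)²(2.450×10^-4)/(2π×0.167) = 0.2734 H.
U = ½LI² = ½(0.2734)(10.3)² = 14.5 J.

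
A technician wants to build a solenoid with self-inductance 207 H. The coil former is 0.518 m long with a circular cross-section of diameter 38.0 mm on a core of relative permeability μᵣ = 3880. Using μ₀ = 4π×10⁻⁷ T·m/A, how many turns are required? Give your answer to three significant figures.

A = π(d/2)² = π(1.900×10^-2 m)² = 1.134×10^-3 m².
From L = μ₀μᵣN²A/ℓ, N = √(Lℓ / (μ₀μᵣA)).
N = √[(207)(0.518) / ((4π×10⁻⁷)(3880)×1.134×10^-3)] = √(1.939×10^7) ≈ 4403.5.

N ≈ 4400 turns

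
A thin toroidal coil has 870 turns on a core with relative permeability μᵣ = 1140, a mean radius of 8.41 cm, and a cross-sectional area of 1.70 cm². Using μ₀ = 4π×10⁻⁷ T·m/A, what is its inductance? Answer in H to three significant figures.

L ≈ 0.349 H

For a thin toroid, L = μ₀μᵣN²A/(2πR).
L = (4π×10⁻⁷)(1140)(870)²(1.700×10^-4) / (2π×8.410×10^-2 m) = 0.3488 H.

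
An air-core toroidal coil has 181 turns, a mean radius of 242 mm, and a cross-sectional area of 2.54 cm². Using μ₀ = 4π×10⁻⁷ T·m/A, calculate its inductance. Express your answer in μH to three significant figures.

L ≈ 6.88 μH

For a thin toroid, L = μ₀N²A/(2πR).
L = (4π×10⁻⁷)(181)²(2.540×10^-4) / (2π×0.242 m) = 6.877×10^-6 H.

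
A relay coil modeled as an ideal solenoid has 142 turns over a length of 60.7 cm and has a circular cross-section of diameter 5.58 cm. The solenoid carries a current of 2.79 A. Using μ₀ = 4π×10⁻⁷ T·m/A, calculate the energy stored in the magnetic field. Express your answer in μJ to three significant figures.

U ≈ 397 μJ

A = π(d/2)² = π(2.790×10^-2 m)² = 2.445×10^-3 m².
L = μ₀N²A/ℓ = (4π×10⁻⁷)(142)²(2.445×10^-3)/(0.607) = 1.021×10^-4 H.
U = ½LI² = ½(1.021×10^-4)(2.79)² = 3.973×10^-4 J.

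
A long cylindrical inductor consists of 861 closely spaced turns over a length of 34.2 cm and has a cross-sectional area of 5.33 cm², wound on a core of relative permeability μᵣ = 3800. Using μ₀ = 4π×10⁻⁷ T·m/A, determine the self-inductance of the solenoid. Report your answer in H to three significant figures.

A = 5.33 cm² = 5.330×10^-4 m².
For a long solenoid, L = μ₀μᵣN²A/ℓ.
L = (4π×10⁻⁷)(3800)(861)²(5.330×10^-4)/(0.342 m) = 5.517 H.

L ≈ 5.52 H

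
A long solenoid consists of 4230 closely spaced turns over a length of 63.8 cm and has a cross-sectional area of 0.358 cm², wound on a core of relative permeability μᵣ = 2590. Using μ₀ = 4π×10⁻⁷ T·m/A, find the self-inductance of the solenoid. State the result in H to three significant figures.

L ≈ 3.27 H

A = 0.358 cm² = 3.580×10^-5 m².
For a long solenoid, L = μ₀μᵣN²A/ℓ.
L = (4π×10⁻⁷)(2590)(4230)²(3.580×10^-5)/(0.638 m) = 3.268 H.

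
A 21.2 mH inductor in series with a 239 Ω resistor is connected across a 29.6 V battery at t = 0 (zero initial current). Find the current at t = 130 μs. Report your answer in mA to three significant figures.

τ = L/R = 2.120×10^-2/239 = 8.870×10^-5 s; final current I_∞ = ε/R = 29.6/239 = 0.1238 A.
I(t) = I_∞(1 − e^(−t/τ)) with t/τ = 1.466.
I = (0.1238)(1 − e^(−1.466)) = 9.5247×10^-2 A.

I ≈ 95.2 mA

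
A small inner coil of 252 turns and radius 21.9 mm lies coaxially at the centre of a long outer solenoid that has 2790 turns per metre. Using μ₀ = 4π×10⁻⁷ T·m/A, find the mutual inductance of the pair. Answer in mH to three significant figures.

M ≈ 1.33 mH

The outer solenoid produces a uniform field B₁ = μ₀n₁I₁ across the inner coil,
so the flux linkage is N₂Φ = N₂B₁A₂ = μ₀n₁N₂A₂·I₁, giving M = μ₀n₁N₂A₂.
A₂ = πr² = π(2.190×10^-2 m)² = 1.507×10^-3 m².
M = (4π×10⁻⁷)(2790)(252)(1.507×10^-3) = 1.331×10^-3 H.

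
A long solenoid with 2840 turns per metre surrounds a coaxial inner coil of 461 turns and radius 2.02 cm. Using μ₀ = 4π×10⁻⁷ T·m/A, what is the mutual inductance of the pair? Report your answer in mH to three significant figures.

M ≈ 2.11 mH

The outer solenoid produces a uniform field B₁ = μ₀n₁I₁ across the inner coil,
so the flux linkage is N₂Φ = N₂B₁A₂ = μ₀n₁N₂A₂·I₁, giving M = μ₀n₁N₂A₂.
A₂ = πr² = π(2.020×10^-2 m)² = 1.282×10^-3 m².
M = (4π×10⁻⁷)(2840)(461)(1.282×10^-3) = 2.109×10^-3 H.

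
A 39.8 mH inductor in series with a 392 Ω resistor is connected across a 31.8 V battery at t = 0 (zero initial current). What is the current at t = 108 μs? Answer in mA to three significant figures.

τ = L/R = 3.980×10^-2/392 = 1.015×10^-4 s; final current I_∞ = ε/R = 31.8/392 = 8.112×10^-2 A.
I(t) = I_∞(1 − e^(−t/τ)) with t/τ = 1.064.
I = (8.112×10^-2)(1 − e^(−1.064)) = 5.312×10^-2 A.

I ≈ 53.1 mA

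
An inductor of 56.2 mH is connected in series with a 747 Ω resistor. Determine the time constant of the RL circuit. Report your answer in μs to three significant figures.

τ = L/R = (5.620×10^-2 H)/(747 Ω) = 7.523×10^-5 s.

τ ≈ 75.2 μs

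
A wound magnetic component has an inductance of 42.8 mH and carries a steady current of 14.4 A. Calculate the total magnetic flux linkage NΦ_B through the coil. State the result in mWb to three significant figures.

From L = NΦ_B/I, the flux linkage is NΦ_B = LI.
NΦ_B = (4.280×10^-2 H)(14.4 A) = 0.6163 Wb.

NΦ_B ≈ 616 mWb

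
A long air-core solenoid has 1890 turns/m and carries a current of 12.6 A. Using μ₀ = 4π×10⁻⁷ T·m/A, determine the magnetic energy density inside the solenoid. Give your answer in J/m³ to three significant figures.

u ≈ 356 J/m³

B = μ₀nI = (4π×10⁻⁷)(1.890×10^3)(12.6) = 2.993×10^-2 T.
u = B²/(2μ₀) = (2.993×10^-2)²/(2×4π×10⁻⁷) = 356.3 J/m³.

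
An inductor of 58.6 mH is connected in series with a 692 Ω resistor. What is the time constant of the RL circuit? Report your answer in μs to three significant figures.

τ = L/R = (5.860×10^-2 H)/(692 Ω) = 8.468×10^-5 s.

τ ≈ 84.7 μs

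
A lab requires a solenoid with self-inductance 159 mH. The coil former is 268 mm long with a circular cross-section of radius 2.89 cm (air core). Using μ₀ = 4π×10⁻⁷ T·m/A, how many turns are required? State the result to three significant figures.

A = πr² = π(2.890×10^-2 m)² = 2.624×10^-3 m².
From L = μ₀N²A/ℓ, N = √(Lℓ / (μ₀A)).
N = √[(0.159)(0.268) / ((4π×10⁻⁷)×2.624×10^-3)] = √(1.292×10^7) ≈ 3594.9.

N ≈ 3590 turns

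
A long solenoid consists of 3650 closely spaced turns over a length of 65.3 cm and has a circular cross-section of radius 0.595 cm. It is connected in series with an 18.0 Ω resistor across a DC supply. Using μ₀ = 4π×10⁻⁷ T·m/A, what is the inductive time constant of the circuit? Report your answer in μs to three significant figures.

A = πr² = π(5.950×10^-3 m)² = 1.112×10^-4 m².
L = μ₀N²A/ℓ = (4π×10⁻⁷)(3650)²(1.112×10^-4)/(0.653) = 2.851×10^-3 H.
τ = L/R = (2.851×10^-3)/(18.0) = 1.584×10^-4 s.

τ ≈ 158 μs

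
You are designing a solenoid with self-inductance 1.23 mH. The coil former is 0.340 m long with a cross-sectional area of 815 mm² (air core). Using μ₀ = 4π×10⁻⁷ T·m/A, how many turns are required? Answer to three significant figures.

N ≈ 639 turns

A = 815 mm² = 8.150×10^-4 m².
From L = μ₀N²A/ℓ, N = √(Lℓ / (μ₀A)).
N = √[(1.230×10^-3)(0.34) / ((4π×10⁻⁷)×8.150×10^-4)] = √(4.083×10^5) ≈ 639.0.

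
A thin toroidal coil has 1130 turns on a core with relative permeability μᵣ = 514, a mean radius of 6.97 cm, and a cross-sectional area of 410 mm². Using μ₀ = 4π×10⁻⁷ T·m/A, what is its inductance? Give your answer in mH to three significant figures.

L ≈ 772 mH

For a thin toroid, L = μ₀μᵣN²A/(2πR).
L = (4π×10⁻⁷)(514)(1130)²(4.100×10^-4) / (2π×6.970×10^-2 m) = 0.7721 H.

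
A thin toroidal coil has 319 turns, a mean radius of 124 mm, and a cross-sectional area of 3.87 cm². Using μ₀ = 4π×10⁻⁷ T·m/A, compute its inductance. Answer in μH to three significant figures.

L ≈ 63.5 μH

For a thin toroid, L = μ₀N²A/(2πR).
L = (4π×10⁻⁷)(319)²(3.870×10^-4) / (2π×0.124 m) = 6.352×10^-5 H.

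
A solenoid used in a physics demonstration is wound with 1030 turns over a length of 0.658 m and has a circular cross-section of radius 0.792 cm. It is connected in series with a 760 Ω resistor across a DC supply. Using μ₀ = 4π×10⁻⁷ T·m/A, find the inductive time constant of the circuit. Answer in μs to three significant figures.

τ ≈ 0.525 μs

A = πr² = π(7.920×10^-3 m)² = 1.971×10^-4 m².
L = μ₀N²A/ℓ = (4π×10⁻⁷)(1030)²(1.971×10^-4)/(0.658) = 3.993×10^-4 H.
τ = L/R = (3.993×10^-4)/(760) = 5.253×10^-7 s.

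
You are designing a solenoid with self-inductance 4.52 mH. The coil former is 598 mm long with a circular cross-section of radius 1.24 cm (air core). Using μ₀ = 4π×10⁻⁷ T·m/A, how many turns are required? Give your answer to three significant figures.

A = πr² = π(1.240×10^-2 m)² = 4.831×10^-4 m².
From L = μ₀N²A/ℓ, N = √(Lℓ / (μ₀A)).
N = √[(4.520×10^-3)(0.598) / ((4π×10⁻⁷)×4.831×10^-4)] = √(4.453×10^6) ≈ 2110.2.

N ≈ 2110 turns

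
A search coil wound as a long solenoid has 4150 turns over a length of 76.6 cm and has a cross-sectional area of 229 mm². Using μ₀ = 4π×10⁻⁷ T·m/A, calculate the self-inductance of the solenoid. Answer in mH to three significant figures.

L ≈ 6.47 mH

A = 229 mm² = 2.290×10^-4 m².
For a long solenoid, L = μ₀N²A/ℓ.
L = (4π×10⁻⁷)(4150)²(2.290×10^-4)/(0.766 m) = 6.470×10^-3 H.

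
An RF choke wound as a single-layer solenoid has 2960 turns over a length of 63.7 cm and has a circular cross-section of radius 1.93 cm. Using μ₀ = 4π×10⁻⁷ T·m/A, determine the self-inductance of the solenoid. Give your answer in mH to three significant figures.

A = πr² = π(1.930×10^-2 m)² = 1.170×10^-3 m².
For a long solenoid, L = μ₀N²A/ℓ.
L = (4π×10⁻⁷)(2960)²(1.170×10^-3)/(0.637 m) = 2.023×10^-2 H.

L ≈ 20.2 mH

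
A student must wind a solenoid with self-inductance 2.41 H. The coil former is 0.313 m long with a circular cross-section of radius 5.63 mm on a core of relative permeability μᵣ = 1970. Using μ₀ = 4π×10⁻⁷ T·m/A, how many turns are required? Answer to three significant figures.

N ≈ 1750 turns

A = πr² = π(5.630×10^-3 m)² = 9.958×10^-5 m².
From L = μ₀μᵣN²A/ℓ, N = √(Lℓ / (μ₀μᵣA)).
N = √[(2.41)(0.313) / ((4π×10⁻⁷)(1970)×9.958×10^-5)] = √(3.060×10^6) ≈ 1749.3.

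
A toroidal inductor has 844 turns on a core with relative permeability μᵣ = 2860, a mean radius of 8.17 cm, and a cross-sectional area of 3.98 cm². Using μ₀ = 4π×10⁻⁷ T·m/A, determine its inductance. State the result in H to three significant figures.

L ≈ 1.98 H

For a thin toroid, L = μ₀μᵣN²A/(2πR).
L = (4π×10⁻⁷)(2860)(844)²(3.980×10^-4) / (2π×8.170×10^-2 m) = 1.9849 H.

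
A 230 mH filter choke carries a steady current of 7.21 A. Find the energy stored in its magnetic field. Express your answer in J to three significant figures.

Stored magnetic energy: U = ½LI².
U = ½(0.23 H)(7.21 A)² = 5.978 J.

U ≈ 5.98 J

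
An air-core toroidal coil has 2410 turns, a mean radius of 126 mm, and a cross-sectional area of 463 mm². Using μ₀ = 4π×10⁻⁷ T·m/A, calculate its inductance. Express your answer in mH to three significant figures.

For a thin toroid, L = μ₀N²A/(2πR).
L = (4π×10⁻⁷)(2410)²(4.630×10^-4) / (2π×0.126 m) = 4.268×10^-3 H.

L ≈ 4.27 mH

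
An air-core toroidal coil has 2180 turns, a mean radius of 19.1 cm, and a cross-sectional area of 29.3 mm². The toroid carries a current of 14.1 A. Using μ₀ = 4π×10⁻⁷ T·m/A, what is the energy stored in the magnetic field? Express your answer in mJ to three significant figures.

U ≈ 14.5 mJ

L = μ₀N²A/(2πR) = (4π×10⁻⁷)(2180)²(2.930×10^-5)/(2π×0.191) = 1.458×10^-4 H.
U = ½LI² = ½(1.458×10^-4)(14.1)² = 1.449×10^-2 J.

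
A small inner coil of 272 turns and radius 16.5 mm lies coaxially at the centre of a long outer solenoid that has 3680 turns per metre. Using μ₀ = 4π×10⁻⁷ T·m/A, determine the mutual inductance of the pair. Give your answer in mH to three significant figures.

The outer solenoid produces a uniform field B₁ = μ₀n₁I₁ across the inner coil,
so the flux linkage is N₂Φ = N₂B₁A₂ = μ₀n₁N₂A₂·I₁, giving M = μ₀n₁N₂A₂.
A₂ = πr² = π(1.650×10^-2 m)² = 8.553×10^-4 m².
M = (4π×10⁻⁷)(3680)(272)(8.553×10^-4) = 1.076×10^-3 H.

M ≈ 1.08 mH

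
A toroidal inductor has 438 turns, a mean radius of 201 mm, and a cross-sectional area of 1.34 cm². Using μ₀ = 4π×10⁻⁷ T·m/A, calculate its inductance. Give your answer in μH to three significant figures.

For a thin toroid, L = μ₀N²A/(2πR).
L = (4π×10⁻⁷)(438)²(1.340×10^-4) / (2π×0.201 m) = 2.558×10^-5 H.

L ≈ 25.6 μH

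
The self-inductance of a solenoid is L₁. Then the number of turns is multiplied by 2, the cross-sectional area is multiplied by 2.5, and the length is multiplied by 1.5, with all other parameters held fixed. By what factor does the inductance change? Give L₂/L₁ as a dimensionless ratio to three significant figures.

For a solenoid, L ∝ μᵣN²A/ℓ.
L₂/L₁ = (2)^2 × (2.5) × (1.5)^-1 = 6.67.

L₂/L₁ = 6.67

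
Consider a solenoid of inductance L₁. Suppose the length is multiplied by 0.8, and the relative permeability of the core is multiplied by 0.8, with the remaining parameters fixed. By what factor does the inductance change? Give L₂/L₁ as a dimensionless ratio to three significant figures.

For a solenoid, L ∝ μᵣN²A/ℓ.
L₂/L₁ = (0.8)^-1 × (0.8) = 1.00.

L₂/L₁ = 1.00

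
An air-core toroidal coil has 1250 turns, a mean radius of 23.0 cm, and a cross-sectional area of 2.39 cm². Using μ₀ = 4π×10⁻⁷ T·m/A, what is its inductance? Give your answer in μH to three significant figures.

L ≈ 325 μH

For a thin toroid, L = μ₀N²A/(2πR).
L = (4π×10⁻⁷)(1250)²(2.390×10^-4) / (2π×0.23 m) = 3.247×10^-4 H.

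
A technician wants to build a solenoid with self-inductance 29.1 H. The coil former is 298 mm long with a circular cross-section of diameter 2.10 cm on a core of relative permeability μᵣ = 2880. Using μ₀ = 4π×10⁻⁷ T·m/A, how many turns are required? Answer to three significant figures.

A = π(d/2)² = π(1.050×10^-2 m)² = 3.464×10^-4 m².
From L = μ₀μᵣN²A/ℓ, N = √(Lℓ / (μ₀μᵣA)).
N = √[(29.1)(0.298) / ((4π×10⁻⁷)(2880)×3.464×10^-4)] = √(6.918×10^6) ≈ 2630.2.

N ≈ 2630 turns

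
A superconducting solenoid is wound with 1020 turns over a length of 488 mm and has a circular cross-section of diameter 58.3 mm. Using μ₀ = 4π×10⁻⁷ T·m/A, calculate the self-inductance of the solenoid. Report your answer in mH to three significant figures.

A = π(d/2)² = π(2.915×10^-2 m)² = 2.669×10^-3 m².
For a long solenoid, L = μ₀N²A/ℓ.
L = (4π×10⁻⁷)(1020)²(2.669×10^-3)/(0.488 m) = 7.152×10^-3 H.

L ≈ 7.15 mH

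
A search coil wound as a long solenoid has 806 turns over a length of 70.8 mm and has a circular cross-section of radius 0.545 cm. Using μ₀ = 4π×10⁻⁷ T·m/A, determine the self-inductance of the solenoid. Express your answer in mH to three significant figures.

A = πr² = π(5.450×10^-3 m)² = 9.331×10^-5 m².
For a long solenoid, L = μ₀N²A/ℓ.
L = (4π×10⁻⁷)(806)²(9.331×10^-5)/(7.080×10^-2 m) = 1.076×10^-3 H.

L ≈ 1.08 mH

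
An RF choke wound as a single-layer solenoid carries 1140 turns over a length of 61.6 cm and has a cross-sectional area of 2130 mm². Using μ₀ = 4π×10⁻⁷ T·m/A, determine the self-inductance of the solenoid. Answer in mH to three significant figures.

A = 2130 mm² = 2.130×10^-3 m².
For a long solenoid, L = μ₀N²A/ℓ.
L = (4π×10⁻⁷)(1140)²(2.130×10^-3)/(0.616 m) = 5.647×10^-3 H.

L ≈ 5.65 mH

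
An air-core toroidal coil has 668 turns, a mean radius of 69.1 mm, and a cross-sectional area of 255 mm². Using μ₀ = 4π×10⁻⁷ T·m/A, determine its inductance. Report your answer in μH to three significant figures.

For a thin toroid, L = μ₀N²A/(2πR).
L = (4π×10⁻⁷)(668)²(2.550×10^-4) / (2π×6.910×10^-2 m) = 3.293×10^-4 H.

L ≈ 329 μH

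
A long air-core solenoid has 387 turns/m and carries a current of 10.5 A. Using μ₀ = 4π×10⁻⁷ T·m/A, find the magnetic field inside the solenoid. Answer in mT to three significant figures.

Inside a long solenoid, B = μ₀nI.
B = (4π×10⁻⁷)(387 m⁻¹)(10.5 A) = 5.106×10^-3 T.

B ≈ 5.11 mT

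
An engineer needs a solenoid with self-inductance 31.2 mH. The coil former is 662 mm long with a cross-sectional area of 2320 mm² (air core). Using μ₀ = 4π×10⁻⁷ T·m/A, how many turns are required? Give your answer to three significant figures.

A = 2320 mm² = 2.320×10^-3 m².
From L = μ₀N²A/ℓ, N = √(Lℓ / (μ₀A)).
N = √[(3.120×10^-2)(0.662) / ((4π×10⁻⁷)×2.320×10^-3)] = √(7.0846×10^6) ≈ 2661.7.

N ≈ 2660 turns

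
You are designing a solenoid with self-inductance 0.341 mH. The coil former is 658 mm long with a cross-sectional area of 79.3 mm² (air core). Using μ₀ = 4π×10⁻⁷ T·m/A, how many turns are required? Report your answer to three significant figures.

A = 79.3 mm² = 7.930×10^-5 m².
From L = μ₀N²A/ℓ, N = √(Lℓ / (μ₀A)).
N = √[(3.410×10^-4)(0.658) / ((4π×10⁻⁷)×7.930×10^-5)] = √(2.252×10^6) ≈ 1500.5.

N ≈ 1500 turns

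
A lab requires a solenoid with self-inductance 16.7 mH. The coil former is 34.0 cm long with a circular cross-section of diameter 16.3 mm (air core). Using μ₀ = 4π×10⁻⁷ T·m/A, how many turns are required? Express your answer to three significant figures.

A = π(d/2)² = π(8.150×10^-3 m)² = 2.087×10^-4 m².
From L = μ₀N²A/ℓ, N = √(Lℓ / (μ₀A)).
N = √[(1.670×10^-2)(0.34) / ((4π×10⁻⁷)×2.087×10^-4)] = √(2.165×10^7) ≈ 4653.3.

N ≈ 4650 turns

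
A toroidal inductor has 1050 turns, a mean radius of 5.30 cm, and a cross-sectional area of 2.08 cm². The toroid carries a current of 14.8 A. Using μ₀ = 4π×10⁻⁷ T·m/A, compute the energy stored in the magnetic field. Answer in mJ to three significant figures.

L = μ₀N²A/(2πR) = (4π×10⁻⁷)(1050)²(2.080×10^-4)/(2π×5.300×10^-2) = 8.654×10^-4 H.
U = ½LI² = ½(8.654×10^-4)(14.8)² = 9.477×10^-2 J.

U ≈ 94.8 mJ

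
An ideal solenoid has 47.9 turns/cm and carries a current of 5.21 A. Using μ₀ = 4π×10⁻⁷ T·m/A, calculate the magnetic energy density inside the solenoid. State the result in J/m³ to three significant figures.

u ≈ 391 J/m³

B = μ₀nI = (4π×10⁻⁷)(4.790×10^3)(5.21) = 3.136×10^-2 T.
u = B²/(2μ₀) = (3.136×10^-2)²/(2×4π×10⁻⁷) = 391.3 J/m³.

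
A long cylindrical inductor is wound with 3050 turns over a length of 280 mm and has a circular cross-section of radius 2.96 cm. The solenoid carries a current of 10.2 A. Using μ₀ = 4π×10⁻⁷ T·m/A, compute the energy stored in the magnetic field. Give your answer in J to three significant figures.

A = πr² = π(2.960×10^-2 m)² = 2.753×10^-3 m².
L = μ₀N²A/ℓ = (4π×10⁻⁷)(3050)²(2.753×10^-3)/(0.28) = 0.1149 H.
U = ½LI² = ½(0.1149)(10.2)² = 5.978 J.

U ≈ 5.98 J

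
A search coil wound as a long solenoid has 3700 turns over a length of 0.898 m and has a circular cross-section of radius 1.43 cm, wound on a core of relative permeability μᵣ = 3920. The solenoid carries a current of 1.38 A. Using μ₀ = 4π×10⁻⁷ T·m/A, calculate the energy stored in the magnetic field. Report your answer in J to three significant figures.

A = πr² = π(1.430×10^-2 m)² = 6.424×10^-4 m².
L = μ₀μᵣN²A/ℓ = (4π×10⁻⁷)(3920)(3700)²(6.424×10^-4)/(0.898) = 48.24 H.
U = ½LI² = ½(48.24)(1.38)² = 45.94 J.

U ≈ 45.9 J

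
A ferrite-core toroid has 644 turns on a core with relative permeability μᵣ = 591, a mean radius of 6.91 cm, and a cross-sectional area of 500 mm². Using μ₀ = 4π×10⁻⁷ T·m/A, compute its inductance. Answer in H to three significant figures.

L ≈ 0.355 H

For a thin toroid, L = μ₀μᵣN²A/(2πR).
L = (4π×10⁻⁷)(591)(644)²(5.000×10^-4) / (2π×6.910×10^-2 m) = 0.3547 H.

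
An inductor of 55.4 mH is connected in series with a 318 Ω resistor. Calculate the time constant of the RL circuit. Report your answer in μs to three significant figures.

τ = L/R = (5.540×10^-2 H)/(318 Ω) = 1.742×10^-4 s.

τ ≈ 174 μs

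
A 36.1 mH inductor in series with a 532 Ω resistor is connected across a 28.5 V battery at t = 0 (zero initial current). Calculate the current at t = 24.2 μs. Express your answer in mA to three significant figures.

I ≈ 16.1 mA

τ = L/R = 3.610×10^-2/532 = 6.786×10^-5 s; final current I_∞ = ε/R = 28.5/532 = 5.357×10^-2 A.
I(t) = I_∞(1 − e^(−t/τ)) with t/τ = 0.357.
I = (5.357×10^-2)(1 − e^(−0.357)) = 1.607×10^-2 A.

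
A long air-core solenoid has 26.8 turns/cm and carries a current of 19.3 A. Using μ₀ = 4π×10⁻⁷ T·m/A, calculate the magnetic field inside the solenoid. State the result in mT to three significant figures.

Inside a long solenoid, B = μ₀nI.
B = (4π×10⁻⁷)(2.680×10^3 m⁻¹)(19.3 A) = 6.500×10^-2 T.

B ≈ 65.0 mT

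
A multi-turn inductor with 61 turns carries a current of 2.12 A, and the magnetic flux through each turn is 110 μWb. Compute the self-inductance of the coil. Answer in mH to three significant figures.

L ≈ 3.17 mH

Self-inductance is defined by L = NΦ_B/I (flux linkage over current).
L = (61)(1.100×10^-4 Wb)/(2.12 A) = 3.165×10^-3 H.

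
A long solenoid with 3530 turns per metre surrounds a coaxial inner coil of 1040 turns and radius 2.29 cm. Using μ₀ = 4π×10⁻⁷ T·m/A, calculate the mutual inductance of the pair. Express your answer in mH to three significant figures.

M ≈ 7.60 mH

The outer solenoid produces a uniform field B₁ = μ₀n₁I₁ across the inner coil,
so the flux linkage is N₂Φ = N₂B₁A₂ = μ₀n₁N₂A₂·I₁, giving M = μ₀n₁N₂A₂.
A₂ = πr² = π(2.290×10^-2 m)² = 1.647×10^-3 m².
M = (4π×10⁻⁷)(3530)(1040)(1.647×10^-3) = 7.600×10^-3 H.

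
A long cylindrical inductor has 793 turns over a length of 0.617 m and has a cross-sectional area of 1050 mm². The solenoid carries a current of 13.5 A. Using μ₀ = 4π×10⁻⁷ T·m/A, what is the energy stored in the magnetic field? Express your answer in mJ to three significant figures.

U ≈ 123 mJ

A = 1050 mm² = 1.050×10^-3 m².
L = μ₀N²A/ℓ = (4π×10⁻⁷)(793)²(1.050×10^-3)/(0.617) = 1.3448×10^-3 H.
U = ½LI² = ½(1.3448×10^-3)(13.5)² = 0.1225 J.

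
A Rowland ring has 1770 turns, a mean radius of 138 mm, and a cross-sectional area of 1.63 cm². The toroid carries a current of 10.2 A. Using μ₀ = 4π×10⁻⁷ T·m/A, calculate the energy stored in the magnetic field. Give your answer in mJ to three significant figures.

L = μ₀N²A/(2πR) = (4π×10⁻⁷)(1770)²(1.630×10^-4)/(2π×0.138) = 7.401×10^-4 H.
U = ½LI² = ½(7.401×10^-4)(10.2)² = 3.850×10^-2 J.

U ≈ 38.5 mJ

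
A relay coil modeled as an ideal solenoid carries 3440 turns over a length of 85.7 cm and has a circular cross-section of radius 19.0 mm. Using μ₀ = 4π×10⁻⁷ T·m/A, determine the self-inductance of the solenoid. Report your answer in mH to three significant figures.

L ≈ 19.7 mH

A = πr² = π(1.900×10^-2 m)² = 1.134×10^-3 m².
For a long solenoid, L = μ₀N²A/ℓ.
L = (4π×10⁻⁷)(3440)²(1.134×10^-3)/(0.857 m) = 1.968×10^-2 H.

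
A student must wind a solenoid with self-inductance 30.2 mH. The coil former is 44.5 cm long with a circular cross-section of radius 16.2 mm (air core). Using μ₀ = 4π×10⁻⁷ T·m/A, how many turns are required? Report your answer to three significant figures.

A = πr² = π(1.620×10^-2 m)² = 8.2448×10^-4 m².
From L = μ₀N²A/ℓ, N = √(Lℓ / (μ₀A)).
N = √[(3.020×10^-2)(0.445) / ((4π×10⁻⁷)×8.2448×10^-4)] = √(1.297×10^7) ≈ 3601.5.

N ≈ 3600 turns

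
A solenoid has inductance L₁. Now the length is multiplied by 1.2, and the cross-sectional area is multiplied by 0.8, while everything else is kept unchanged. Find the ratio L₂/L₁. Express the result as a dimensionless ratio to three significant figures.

L₂/L₁ = 0.667

For a solenoid, L ∝ μᵣN²A/ℓ.
L₂/L₁ = (1.2)^-1 × (0.8) = 0.667.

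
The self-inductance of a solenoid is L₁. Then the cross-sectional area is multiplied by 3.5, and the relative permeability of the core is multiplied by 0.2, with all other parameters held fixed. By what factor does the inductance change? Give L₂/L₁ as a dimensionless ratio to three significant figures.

For a solenoid, L ∝ μᵣN²A/ℓ.
L₂/L₁ = (3.5) × (0.2) = 0.700.

L₂/L₁ = 0.700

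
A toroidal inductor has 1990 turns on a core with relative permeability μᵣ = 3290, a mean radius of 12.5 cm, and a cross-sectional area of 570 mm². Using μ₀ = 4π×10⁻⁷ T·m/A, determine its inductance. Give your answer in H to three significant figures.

L ≈ 11.9 H

For a thin toroid, L = μ₀μᵣN²A/(2πR).
L = (4π×10⁻⁷)(3290)(1990)²(5.700×10^-4) / (2π×0.125 m) = 11.88 H.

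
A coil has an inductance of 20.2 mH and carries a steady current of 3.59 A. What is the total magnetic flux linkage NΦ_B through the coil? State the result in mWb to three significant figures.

From L = NΦ_B/I, the flux linkage is NΦ_B = LI.
NΦ_B = (2.020×10^-2 H)(3.59 A) = 7.252×10^-2 Wb.

NΦ_B ≈ 72.5 mWb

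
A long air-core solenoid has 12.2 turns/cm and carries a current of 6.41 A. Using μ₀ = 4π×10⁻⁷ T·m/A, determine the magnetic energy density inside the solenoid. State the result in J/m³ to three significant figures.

B = μ₀nI = (4π×10⁻⁷)(1.220×10^3)(6.41) = 9.827×10^-3 T.
u = B²/(2μ₀) = (9.827×10^-3)²/(2×4π×10⁻⁷) = 38.43 J/m³.

u ≈ 38.4 J/m³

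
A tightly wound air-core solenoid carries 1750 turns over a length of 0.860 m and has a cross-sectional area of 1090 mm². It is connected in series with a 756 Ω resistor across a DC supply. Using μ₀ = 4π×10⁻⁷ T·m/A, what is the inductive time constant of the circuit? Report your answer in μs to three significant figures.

τ ≈ 6.45 μs

A = 1090 mm² = 1.090×10^-3 m².
L = μ₀N²A/ℓ = (4π×10⁻⁷)(1750)²(1.090×10^-3)/(0.86) = 4.878×10^-3 H.
τ = L/R = (4.878×10^-3)/(756) = 6.452×10^-6 s.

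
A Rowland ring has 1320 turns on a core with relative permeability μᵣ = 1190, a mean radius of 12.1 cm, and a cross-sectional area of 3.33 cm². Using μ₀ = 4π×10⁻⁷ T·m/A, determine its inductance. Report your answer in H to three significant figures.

L ≈ 1.14 H

For a thin toroid, L = μ₀μᵣN²A/(2πR).
L = (4π×10⁻⁷)(1190)(1320)²(3.330×10^-4) / (2π×0.121 m) = 1.141 H.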